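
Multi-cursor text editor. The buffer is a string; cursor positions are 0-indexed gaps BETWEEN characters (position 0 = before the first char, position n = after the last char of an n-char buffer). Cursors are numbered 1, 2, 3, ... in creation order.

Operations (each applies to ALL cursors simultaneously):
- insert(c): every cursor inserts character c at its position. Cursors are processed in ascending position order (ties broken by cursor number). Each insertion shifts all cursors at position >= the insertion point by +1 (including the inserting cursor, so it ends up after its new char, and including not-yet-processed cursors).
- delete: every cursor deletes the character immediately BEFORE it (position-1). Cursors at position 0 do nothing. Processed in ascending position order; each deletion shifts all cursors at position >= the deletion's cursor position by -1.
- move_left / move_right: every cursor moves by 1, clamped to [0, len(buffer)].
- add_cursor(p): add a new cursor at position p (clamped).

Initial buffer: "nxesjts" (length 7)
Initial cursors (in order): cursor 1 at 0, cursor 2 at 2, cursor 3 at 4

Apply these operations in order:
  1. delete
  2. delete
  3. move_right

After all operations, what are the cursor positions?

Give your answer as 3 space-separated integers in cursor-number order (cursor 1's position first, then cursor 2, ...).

Answer: 1 1 1

Derivation:
After op 1 (delete): buffer="nejts" (len 5), cursors c1@0 c2@1 c3@2, authorship .....
After op 2 (delete): buffer="jts" (len 3), cursors c1@0 c2@0 c3@0, authorship ...
After op 3 (move_right): buffer="jts" (len 3), cursors c1@1 c2@1 c3@1, authorship ...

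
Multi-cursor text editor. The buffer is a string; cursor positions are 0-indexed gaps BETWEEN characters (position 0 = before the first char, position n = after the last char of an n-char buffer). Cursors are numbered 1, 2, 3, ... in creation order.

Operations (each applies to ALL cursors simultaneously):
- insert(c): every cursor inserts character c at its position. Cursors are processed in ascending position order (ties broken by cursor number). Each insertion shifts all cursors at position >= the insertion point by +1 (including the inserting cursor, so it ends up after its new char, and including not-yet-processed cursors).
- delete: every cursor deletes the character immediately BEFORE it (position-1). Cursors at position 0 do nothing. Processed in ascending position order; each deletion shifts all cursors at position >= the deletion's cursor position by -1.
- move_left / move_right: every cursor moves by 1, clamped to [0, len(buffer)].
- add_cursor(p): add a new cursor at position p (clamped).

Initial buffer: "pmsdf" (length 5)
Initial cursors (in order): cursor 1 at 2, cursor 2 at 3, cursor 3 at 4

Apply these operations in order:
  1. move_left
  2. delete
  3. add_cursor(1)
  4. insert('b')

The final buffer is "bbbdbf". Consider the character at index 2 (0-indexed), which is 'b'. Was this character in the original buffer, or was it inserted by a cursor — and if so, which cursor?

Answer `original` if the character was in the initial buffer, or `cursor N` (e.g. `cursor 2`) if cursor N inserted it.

After op 1 (move_left): buffer="pmsdf" (len 5), cursors c1@1 c2@2 c3@3, authorship .....
After op 2 (delete): buffer="df" (len 2), cursors c1@0 c2@0 c3@0, authorship ..
After op 3 (add_cursor(1)): buffer="df" (len 2), cursors c1@0 c2@0 c3@0 c4@1, authorship ..
After op 4 (insert('b')): buffer="bbbdbf" (len 6), cursors c1@3 c2@3 c3@3 c4@5, authorship 123.4.
Authorship (.=original, N=cursor N): 1 2 3 . 4 .
Index 2: author = 3

Answer: cursor 3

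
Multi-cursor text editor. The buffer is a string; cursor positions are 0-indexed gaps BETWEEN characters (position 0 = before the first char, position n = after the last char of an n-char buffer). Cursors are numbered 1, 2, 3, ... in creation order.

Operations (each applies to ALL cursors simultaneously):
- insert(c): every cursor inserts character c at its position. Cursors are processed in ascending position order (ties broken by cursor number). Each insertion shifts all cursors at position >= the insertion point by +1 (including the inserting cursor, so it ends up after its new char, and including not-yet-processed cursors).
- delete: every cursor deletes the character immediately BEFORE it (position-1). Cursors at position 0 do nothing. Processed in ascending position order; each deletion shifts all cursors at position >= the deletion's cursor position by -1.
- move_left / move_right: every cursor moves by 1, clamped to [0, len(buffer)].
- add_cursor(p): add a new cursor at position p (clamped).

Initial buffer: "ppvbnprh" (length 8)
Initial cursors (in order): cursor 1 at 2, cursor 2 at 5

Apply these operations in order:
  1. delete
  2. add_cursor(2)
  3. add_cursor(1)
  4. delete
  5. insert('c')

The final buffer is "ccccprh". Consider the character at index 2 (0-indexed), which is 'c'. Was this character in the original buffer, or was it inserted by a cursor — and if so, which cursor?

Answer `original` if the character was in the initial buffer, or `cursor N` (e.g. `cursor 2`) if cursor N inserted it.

Answer: cursor 3

Derivation:
After op 1 (delete): buffer="pvbprh" (len 6), cursors c1@1 c2@3, authorship ......
After op 2 (add_cursor(2)): buffer="pvbprh" (len 6), cursors c1@1 c3@2 c2@3, authorship ......
After op 3 (add_cursor(1)): buffer="pvbprh" (len 6), cursors c1@1 c4@1 c3@2 c2@3, authorship ......
After op 4 (delete): buffer="prh" (len 3), cursors c1@0 c2@0 c3@0 c4@0, authorship ...
After op 5 (insert('c')): buffer="ccccprh" (len 7), cursors c1@4 c2@4 c3@4 c4@4, authorship 1234...
Authorship (.=original, N=cursor N): 1 2 3 4 . . .
Index 2: author = 3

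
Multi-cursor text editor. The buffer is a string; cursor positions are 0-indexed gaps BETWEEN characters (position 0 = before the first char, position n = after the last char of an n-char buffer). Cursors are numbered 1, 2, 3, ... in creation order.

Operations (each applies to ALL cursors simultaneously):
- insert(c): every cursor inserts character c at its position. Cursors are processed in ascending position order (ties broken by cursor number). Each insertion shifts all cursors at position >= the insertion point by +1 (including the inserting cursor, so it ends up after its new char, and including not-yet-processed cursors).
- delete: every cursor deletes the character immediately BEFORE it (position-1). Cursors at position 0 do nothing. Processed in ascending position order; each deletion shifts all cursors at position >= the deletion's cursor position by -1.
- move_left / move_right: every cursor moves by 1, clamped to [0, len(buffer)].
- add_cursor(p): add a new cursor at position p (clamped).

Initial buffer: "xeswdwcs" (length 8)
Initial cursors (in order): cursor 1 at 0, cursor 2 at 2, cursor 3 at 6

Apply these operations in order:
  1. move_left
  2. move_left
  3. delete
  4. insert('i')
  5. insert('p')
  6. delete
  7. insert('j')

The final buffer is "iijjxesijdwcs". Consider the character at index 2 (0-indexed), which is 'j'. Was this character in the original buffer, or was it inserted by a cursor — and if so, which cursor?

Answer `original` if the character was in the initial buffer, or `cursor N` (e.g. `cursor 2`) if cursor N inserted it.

After op 1 (move_left): buffer="xeswdwcs" (len 8), cursors c1@0 c2@1 c3@5, authorship ........
After op 2 (move_left): buffer="xeswdwcs" (len 8), cursors c1@0 c2@0 c3@4, authorship ........
After op 3 (delete): buffer="xesdwcs" (len 7), cursors c1@0 c2@0 c3@3, authorship .......
After op 4 (insert('i')): buffer="iixesidwcs" (len 10), cursors c1@2 c2@2 c3@6, authorship 12...3....
After op 5 (insert('p')): buffer="iippxesipdwcs" (len 13), cursors c1@4 c2@4 c3@9, authorship 1212...33....
After op 6 (delete): buffer="iixesidwcs" (len 10), cursors c1@2 c2@2 c3@6, authorship 12...3....
After op 7 (insert('j')): buffer="iijjxesijdwcs" (len 13), cursors c1@4 c2@4 c3@9, authorship 1212...33....
Authorship (.=original, N=cursor N): 1 2 1 2 . . . 3 3 . . . .
Index 2: author = 1

Answer: cursor 1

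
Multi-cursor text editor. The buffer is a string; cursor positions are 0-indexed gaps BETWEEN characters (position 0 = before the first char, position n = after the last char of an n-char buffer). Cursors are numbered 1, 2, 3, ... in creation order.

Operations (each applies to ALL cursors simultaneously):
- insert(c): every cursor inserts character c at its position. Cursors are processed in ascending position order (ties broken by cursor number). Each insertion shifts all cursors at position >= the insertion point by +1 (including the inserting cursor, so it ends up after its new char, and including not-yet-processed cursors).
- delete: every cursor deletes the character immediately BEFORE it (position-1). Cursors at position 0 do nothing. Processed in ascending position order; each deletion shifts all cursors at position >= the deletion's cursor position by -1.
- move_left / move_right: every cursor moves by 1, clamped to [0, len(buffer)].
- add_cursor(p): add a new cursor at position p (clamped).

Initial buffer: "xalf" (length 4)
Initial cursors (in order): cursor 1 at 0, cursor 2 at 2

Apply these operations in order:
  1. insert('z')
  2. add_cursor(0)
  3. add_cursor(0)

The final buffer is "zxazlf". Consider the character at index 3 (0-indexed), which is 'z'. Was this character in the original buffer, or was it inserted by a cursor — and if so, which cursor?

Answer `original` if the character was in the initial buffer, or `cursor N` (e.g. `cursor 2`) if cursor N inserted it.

Answer: cursor 2

Derivation:
After op 1 (insert('z')): buffer="zxazlf" (len 6), cursors c1@1 c2@4, authorship 1..2..
After op 2 (add_cursor(0)): buffer="zxazlf" (len 6), cursors c3@0 c1@1 c2@4, authorship 1..2..
After op 3 (add_cursor(0)): buffer="zxazlf" (len 6), cursors c3@0 c4@0 c1@1 c2@4, authorship 1..2..
Authorship (.=original, N=cursor N): 1 . . 2 . .
Index 3: author = 2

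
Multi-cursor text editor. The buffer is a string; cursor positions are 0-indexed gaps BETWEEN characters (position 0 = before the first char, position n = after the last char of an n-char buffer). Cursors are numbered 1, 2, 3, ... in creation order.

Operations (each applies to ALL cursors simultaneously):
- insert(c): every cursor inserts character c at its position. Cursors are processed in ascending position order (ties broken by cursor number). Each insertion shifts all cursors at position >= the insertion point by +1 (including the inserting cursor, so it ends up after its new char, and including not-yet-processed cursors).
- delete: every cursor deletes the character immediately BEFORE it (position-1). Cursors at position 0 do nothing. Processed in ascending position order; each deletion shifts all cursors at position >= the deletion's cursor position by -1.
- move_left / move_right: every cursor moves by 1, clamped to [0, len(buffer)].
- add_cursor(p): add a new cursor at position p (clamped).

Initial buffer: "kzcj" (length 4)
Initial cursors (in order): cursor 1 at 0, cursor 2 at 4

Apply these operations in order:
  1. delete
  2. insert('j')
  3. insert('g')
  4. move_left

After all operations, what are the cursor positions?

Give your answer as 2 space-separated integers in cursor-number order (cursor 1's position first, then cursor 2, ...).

Answer: 1 6

Derivation:
After op 1 (delete): buffer="kzc" (len 3), cursors c1@0 c2@3, authorship ...
After op 2 (insert('j')): buffer="jkzcj" (len 5), cursors c1@1 c2@5, authorship 1...2
After op 3 (insert('g')): buffer="jgkzcjg" (len 7), cursors c1@2 c2@7, authorship 11...22
After op 4 (move_left): buffer="jgkzcjg" (len 7), cursors c1@1 c2@6, authorship 11...22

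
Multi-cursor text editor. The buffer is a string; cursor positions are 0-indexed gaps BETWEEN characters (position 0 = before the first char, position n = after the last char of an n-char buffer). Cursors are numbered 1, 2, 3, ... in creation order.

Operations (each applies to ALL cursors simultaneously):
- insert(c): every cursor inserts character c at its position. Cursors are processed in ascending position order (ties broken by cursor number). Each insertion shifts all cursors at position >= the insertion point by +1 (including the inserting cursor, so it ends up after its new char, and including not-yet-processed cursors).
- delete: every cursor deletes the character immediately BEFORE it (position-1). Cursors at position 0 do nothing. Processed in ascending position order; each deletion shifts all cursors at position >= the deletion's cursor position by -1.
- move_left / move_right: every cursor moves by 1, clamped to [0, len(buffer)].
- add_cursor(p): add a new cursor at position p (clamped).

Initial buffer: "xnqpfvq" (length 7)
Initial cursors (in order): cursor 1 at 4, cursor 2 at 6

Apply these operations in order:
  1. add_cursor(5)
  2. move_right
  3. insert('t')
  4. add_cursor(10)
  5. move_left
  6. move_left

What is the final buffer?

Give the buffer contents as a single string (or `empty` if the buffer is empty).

After op 1 (add_cursor(5)): buffer="xnqpfvq" (len 7), cursors c1@4 c3@5 c2@6, authorship .......
After op 2 (move_right): buffer="xnqpfvq" (len 7), cursors c1@5 c3@6 c2@7, authorship .......
After op 3 (insert('t')): buffer="xnqpftvtqt" (len 10), cursors c1@6 c3@8 c2@10, authorship .....1.3.2
After op 4 (add_cursor(10)): buffer="xnqpftvtqt" (len 10), cursors c1@6 c3@8 c2@10 c4@10, authorship .....1.3.2
After op 5 (move_left): buffer="xnqpftvtqt" (len 10), cursors c1@5 c3@7 c2@9 c4@9, authorship .....1.3.2
After op 6 (move_left): buffer="xnqpftvtqt" (len 10), cursors c1@4 c3@6 c2@8 c4@8, authorship .....1.3.2

Answer: xnqpftvtqt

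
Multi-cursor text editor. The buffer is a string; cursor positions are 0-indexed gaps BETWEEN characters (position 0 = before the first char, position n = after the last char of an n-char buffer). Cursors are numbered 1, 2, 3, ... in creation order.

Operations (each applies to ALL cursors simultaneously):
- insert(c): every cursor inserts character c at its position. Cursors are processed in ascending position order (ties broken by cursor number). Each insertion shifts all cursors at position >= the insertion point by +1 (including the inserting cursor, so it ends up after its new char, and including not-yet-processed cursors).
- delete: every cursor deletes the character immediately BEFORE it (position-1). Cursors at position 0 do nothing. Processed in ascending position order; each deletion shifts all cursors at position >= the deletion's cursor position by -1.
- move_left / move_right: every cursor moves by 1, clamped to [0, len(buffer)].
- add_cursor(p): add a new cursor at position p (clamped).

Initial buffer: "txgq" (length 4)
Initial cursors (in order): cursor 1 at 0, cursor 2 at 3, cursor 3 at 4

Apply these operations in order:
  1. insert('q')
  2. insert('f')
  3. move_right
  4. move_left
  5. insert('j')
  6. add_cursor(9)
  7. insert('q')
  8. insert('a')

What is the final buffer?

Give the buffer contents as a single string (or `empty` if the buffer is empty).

After op 1 (insert('q')): buffer="qtxgqqq" (len 7), cursors c1@1 c2@5 c3@7, authorship 1...2.3
After op 2 (insert('f')): buffer="qftxgqfqqf" (len 10), cursors c1@2 c2@7 c3@10, authorship 11...22.33
After op 3 (move_right): buffer="qftxgqfqqf" (len 10), cursors c1@3 c2@8 c3@10, authorship 11...22.33
After op 4 (move_left): buffer="qftxgqfqqf" (len 10), cursors c1@2 c2@7 c3@9, authorship 11...22.33
After op 5 (insert('j')): buffer="qfjtxgqfjqqjf" (len 13), cursors c1@3 c2@9 c3@12, authorship 111...222.333
After op 6 (add_cursor(9)): buffer="qfjtxgqfjqqjf" (len 13), cursors c1@3 c2@9 c4@9 c3@12, authorship 111...222.333
After op 7 (insert('q')): buffer="qfjqtxgqfjqqqqjqf" (len 17), cursors c1@4 c2@12 c4@12 c3@16, authorship 1111...22224.3333
After op 8 (insert('a')): buffer="qfjqatxgqfjqqaaqqjqaf" (len 21), cursors c1@5 c2@15 c4@15 c3@20, authorship 11111...2222424.33333

Answer: qfjqatxgqfjqqaaqqjqaf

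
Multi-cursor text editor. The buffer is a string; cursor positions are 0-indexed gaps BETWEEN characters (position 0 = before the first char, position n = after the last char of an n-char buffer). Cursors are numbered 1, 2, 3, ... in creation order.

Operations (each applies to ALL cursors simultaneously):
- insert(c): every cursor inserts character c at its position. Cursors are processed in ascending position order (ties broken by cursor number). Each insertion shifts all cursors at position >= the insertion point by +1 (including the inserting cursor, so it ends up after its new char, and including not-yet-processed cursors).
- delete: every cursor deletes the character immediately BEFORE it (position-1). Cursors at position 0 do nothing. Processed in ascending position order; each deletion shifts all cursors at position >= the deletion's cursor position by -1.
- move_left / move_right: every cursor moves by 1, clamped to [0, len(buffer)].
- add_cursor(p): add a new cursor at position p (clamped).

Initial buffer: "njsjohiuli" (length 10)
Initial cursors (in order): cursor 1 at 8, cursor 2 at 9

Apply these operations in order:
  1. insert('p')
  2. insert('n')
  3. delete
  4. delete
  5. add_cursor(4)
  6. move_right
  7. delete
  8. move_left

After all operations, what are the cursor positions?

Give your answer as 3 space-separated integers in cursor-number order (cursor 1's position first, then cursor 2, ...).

Answer: 6 6 3

Derivation:
After op 1 (insert('p')): buffer="njsjohiuplpi" (len 12), cursors c1@9 c2@11, authorship ........1.2.
After op 2 (insert('n')): buffer="njsjohiupnlpni" (len 14), cursors c1@10 c2@13, authorship ........11.22.
After op 3 (delete): buffer="njsjohiuplpi" (len 12), cursors c1@9 c2@11, authorship ........1.2.
After op 4 (delete): buffer="njsjohiuli" (len 10), cursors c1@8 c2@9, authorship ..........
After op 5 (add_cursor(4)): buffer="njsjohiuli" (len 10), cursors c3@4 c1@8 c2@9, authorship ..........
After op 6 (move_right): buffer="njsjohiuli" (len 10), cursors c3@5 c1@9 c2@10, authorship ..........
After op 7 (delete): buffer="njsjhiu" (len 7), cursors c3@4 c1@7 c2@7, authorship .......
After op 8 (move_left): buffer="njsjhiu" (len 7), cursors c3@3 c1@6 c2@6, authorship .......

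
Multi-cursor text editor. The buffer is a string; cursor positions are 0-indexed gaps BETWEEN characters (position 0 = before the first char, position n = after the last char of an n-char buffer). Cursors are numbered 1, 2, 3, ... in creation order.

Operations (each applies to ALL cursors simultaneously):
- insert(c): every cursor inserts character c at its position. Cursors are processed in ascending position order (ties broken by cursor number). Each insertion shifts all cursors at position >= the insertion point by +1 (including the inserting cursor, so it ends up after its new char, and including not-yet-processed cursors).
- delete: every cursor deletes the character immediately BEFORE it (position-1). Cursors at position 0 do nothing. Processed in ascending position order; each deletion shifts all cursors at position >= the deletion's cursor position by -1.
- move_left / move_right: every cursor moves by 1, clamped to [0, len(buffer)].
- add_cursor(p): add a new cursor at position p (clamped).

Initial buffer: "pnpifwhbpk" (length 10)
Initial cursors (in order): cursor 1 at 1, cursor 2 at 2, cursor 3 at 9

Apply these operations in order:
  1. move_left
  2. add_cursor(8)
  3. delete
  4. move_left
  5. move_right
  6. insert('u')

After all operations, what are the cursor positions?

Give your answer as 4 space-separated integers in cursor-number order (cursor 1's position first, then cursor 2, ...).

After op 1 (move_left): buffer="pnpifwhbpk" (len 10), cursors c1@0 c2@1 c3@8, authorship ..........
After op 2 (add_cursor(8)): buffer="pnpifwhbpk" (len 10), cursors c1@0 c2@1 c3@8 c4@8, authorship ..........
After op 3 (delete): buffer="npifwpk" (len 7), cursors c1@0 c2@0 c3@5 c4@5, authorship .......
After op 4 (move_left): buffer="npifwpk" (len 7), cursors c1@0 c2@0 c3@4 c4@4, authorship .......
After op 5 (move_right): buffer="npifwpk" (len 7), cursors c1@1 c2@1 c3@5 c4@5, authorship .......
After op 6 (insert('u')): buffer="nuupifwuupk" (len 11), cursors c1@3 c2@3 c3@9 c4@9, authorship .12....34..

Answer: 3 3 9 9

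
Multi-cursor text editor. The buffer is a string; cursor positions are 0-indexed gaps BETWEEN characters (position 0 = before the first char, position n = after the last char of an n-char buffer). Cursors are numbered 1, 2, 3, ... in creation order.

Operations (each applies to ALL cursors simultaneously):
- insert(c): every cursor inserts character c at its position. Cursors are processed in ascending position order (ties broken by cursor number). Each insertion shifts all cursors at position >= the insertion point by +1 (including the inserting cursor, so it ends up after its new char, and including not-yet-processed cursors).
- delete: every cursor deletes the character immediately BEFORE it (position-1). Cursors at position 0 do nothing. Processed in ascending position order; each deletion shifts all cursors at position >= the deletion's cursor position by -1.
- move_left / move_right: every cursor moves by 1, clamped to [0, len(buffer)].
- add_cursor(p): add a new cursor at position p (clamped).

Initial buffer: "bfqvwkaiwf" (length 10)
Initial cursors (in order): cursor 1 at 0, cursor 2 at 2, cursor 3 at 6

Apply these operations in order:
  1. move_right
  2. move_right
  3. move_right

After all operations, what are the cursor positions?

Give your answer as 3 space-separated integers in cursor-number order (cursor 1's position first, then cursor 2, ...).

After op 1 (move_right): buffer="bfqvwkaiwf" (len 10), cursors c1@1 c2@3 c3@7, authorship ..........
After op 2 (move_right): buffer="bfqvwkaiwf" (len 10), cursors c1@2 c2@4 c3@8, authorship ..........
After op 3 (move_right): buffer="bfqvwkaiwf" (len 10), cursors c1@3 c2@5 c3@9, authorship ..........

Answer: 3 5 9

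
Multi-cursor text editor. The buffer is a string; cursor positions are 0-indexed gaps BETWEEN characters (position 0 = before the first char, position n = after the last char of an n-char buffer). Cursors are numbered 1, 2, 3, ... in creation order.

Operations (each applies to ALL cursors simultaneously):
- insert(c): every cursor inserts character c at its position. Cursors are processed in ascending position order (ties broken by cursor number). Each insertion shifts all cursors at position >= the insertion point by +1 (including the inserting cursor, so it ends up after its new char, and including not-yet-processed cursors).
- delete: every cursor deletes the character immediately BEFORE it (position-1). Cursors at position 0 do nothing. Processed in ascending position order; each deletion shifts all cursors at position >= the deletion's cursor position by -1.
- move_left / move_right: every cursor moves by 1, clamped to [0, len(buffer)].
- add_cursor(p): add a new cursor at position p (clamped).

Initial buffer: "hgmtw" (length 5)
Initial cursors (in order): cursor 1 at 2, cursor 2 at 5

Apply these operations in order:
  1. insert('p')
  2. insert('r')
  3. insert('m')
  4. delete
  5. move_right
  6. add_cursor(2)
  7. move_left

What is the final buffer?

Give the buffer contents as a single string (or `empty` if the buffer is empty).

Answer: hgprmtwpr

Derivation:
After op 1 (insert('p')): buffer="hgpmtwp" (len 7), cursors c1@3 c2@7, authorship ..1...2
After op 2 (insert('r')): buffer="hgprmtwpr" (len 9), cursors c1@4 c2@9, authorship ..11...22
After op 3 (insert('m')): buffer="hgprmmtwprm" (len 11), cursors c1@5 c2@11, authorship ..111...222
After op 4 (delete): buffer="hgprmtwpr" (len 9), cursors c1@4 c2@9, authorship ..11...22
After op 5 (move_right): buffer="hgprmtwpr" (len 9), cursors c1@5 c2@9, authorship ..11...22
After op 6 (add_cursor(2)): buffer="hgprmtwpr" (len 9), cursors c3@2 c1@5 c2@9, authorship ..11...22
After op 7 (move_left): buffer="hgprmtwpr" (len 9), cursors c3@1 c1@4 c2@8, authorship ..11...22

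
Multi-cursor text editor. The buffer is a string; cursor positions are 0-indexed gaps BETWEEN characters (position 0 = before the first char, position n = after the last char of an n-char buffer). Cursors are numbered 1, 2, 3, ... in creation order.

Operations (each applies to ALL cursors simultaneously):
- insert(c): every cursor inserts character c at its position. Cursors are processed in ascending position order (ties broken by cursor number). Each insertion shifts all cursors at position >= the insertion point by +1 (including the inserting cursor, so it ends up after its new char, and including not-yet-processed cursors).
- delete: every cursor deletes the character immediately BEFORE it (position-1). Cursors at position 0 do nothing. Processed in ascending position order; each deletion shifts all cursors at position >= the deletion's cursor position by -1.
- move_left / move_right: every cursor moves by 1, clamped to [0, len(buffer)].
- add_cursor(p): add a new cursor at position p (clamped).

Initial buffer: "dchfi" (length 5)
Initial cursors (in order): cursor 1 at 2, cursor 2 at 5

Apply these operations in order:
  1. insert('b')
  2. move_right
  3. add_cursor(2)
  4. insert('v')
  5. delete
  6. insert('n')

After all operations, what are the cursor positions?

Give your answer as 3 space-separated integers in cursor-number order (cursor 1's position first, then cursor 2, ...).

Answer: 6 10 3

Derivation:
After op 1 (insert('b')): buffer="dcbhfib" (len 7), cursors c1@3 c2@7, authorship ..1...2
After op 2 (move_right): buffer="dcbhfib" (len 7), cursors c1@4 c2@7, authorship ..1...2
After op 3 (add_cursor(2)): buffer="dcbhfib" (len 7), cursors c3@2 c1@4 c2@7, authorship ..1...2
After op 4 (insert('v')): buffer="dcvbhvfibv" (len 10), cursors c3@3 c1@6 c2@10, authorship ..31.1..22
After op 5 (delete): buffer="dcbhfib" (len 7), cursors c3@2 c1@4 c2@7, authorship ..1...2
After op 6 (insert('n')): buffer="dcnbhnfibn" (len 10), cursors c3@3 c1@6 c2@10, authorship ..31.1..22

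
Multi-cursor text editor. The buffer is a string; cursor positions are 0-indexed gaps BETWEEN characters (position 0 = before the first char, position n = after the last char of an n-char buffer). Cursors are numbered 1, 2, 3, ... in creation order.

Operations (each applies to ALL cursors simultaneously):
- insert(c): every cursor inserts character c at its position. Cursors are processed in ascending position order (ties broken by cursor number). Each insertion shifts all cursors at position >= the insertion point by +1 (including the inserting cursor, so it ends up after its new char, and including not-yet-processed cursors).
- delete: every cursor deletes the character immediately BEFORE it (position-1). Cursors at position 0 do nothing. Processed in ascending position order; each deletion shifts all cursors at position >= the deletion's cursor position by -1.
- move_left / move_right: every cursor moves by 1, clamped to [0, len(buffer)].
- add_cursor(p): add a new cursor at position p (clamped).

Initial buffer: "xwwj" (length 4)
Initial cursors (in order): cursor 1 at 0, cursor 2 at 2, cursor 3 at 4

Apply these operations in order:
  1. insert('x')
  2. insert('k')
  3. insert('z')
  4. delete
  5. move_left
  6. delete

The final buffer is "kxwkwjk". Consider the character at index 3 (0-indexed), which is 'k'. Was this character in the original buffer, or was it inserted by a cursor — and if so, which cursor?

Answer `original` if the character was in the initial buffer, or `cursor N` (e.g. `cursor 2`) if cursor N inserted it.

Answer: cursor 2

Derivation:
After op 1 (insert('x')): buffer="xxwxwjx" (len 7), cursors c1@1 c2@4 c3@7, authorship 1..2..3
After op 2 (insert('k')): buffer="xkxwxkwjxk" (len 10), cursors c1@2 c2@6 c3@10, authorship 11..22..33
After op 3 (insert('z')): buffer="xkzxwxkzwjxkz" (len 13), cursors c1@3 c2@8 c3@13, authorship 111..222..333
After op 4 (delete): buffer="xkxwxkwjxk" (len 10), cursors c1@2 c2@6 c3@10, authorship 11..22..33
After op 5 (move_left): buffer="xkxwxkwjxk" (len 10), cursors c1@1 c2@5 c3@9, authorship 11..22..33
After op 6 (delete): buffer="kxwkwjk" (len 7), cursors c1@0 c2@3 c3@6, authorship 1..2..3
Authorship (.=original, N=cursor N): 1 . . 2 . . 3
Index 3: author = 2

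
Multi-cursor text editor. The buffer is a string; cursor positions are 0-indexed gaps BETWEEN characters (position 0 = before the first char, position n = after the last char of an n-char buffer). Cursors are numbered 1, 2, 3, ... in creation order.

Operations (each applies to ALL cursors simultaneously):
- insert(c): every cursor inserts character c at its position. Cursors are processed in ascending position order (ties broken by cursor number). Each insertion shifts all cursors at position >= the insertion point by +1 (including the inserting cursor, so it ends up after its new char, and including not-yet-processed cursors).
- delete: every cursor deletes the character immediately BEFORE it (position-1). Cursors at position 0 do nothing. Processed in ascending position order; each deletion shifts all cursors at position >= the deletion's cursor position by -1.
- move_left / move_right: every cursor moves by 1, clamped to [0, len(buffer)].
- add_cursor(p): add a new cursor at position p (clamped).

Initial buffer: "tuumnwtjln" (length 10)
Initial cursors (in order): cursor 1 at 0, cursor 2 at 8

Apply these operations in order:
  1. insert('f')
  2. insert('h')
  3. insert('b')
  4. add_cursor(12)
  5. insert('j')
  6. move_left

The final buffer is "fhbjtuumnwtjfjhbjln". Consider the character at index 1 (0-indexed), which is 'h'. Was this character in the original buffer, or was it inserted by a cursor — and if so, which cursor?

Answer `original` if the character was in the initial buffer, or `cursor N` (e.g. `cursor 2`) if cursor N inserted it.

Answer: cursor 1

Derivation:
After op 1 (insert('f')): buffer="ftuumnwtjfln" (len 12), cursors c1@1 c2@10, authorship 1........2..
After op 2 (insert('h')): buffer="fhtuumnwtjfhln" (len 14), cursors c1@2 c2@12, authorship 11........22..
After op 3 (insert('b')): buffer="fhbtuumnwtjfhbln" (len 16), cursors c1@3 c2@14, authorship 111........222..
After op 4 (add_cursor(12)): buffer="fhbtuumnwtjfhbln" (len 16), cursors c1@3 c3@12 c2@14, authorship 111........222..
After op 5 (insert('j')): buffer="fhbjtuumnwtjfjhbjln" (len 19), cursors c1@4 c3@14 c2@17, authorship 1111........23222..
After op 6 (move_left): buffer="fhbjtuumnwtjfjhbjln" (len 19), cursors c1@3 c3@13 c2@16, authorship 1111........23222..
Authorship (.=original, N=cursor N): 1 1 1 1 . . . . . . . . 2 3 2 2 2 . .
Index 1: author = 1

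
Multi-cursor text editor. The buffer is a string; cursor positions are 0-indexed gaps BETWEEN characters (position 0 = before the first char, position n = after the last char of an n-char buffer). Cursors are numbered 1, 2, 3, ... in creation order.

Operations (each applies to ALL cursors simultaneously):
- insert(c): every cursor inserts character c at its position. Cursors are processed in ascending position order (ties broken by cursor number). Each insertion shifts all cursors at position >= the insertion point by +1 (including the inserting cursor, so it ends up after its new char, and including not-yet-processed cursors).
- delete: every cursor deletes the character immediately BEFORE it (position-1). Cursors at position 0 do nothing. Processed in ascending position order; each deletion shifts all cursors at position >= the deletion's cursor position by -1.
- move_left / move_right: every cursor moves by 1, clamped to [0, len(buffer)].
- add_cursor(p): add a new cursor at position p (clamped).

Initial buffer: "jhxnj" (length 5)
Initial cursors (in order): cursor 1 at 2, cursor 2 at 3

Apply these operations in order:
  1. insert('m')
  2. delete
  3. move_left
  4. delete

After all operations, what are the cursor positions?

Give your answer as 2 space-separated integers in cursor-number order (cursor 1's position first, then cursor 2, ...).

Answer: 0 0

Derivation:
After op 1 (insert('m')): buffer="jhmxmnj" (len 7), cursors c1@3 c2@5, authorship ..1.2..
After op 2 (delete): buffer="jhxnj" (len 5), cursors c1@2 c2@3, authorship .....
After op 3 (move_left): buffer="jhxnj" (len 5), cursors c1@1 c2@2, authorship .....
After op 4 (delete): buffer="xnj" (len 3), cursors c1@0 c2@0, authorship ...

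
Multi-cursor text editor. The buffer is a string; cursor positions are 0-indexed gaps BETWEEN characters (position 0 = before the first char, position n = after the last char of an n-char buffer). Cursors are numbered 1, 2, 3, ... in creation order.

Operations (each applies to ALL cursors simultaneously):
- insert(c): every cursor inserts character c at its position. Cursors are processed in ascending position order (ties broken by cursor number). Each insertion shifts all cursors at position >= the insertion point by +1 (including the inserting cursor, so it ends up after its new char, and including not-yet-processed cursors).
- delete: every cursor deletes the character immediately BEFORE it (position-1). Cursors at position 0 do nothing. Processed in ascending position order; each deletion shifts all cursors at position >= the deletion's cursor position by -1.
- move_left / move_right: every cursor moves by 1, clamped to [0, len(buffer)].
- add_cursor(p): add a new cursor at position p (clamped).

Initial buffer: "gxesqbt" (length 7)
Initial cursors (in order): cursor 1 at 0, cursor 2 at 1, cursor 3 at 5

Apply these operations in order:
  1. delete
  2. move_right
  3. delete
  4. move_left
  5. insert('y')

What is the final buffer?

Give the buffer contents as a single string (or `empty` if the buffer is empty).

Answer: yyeyst

Derivation:
After op 1 (delete): buffer="xesbt" (len 5), cursors c1@0 c2@0 c3@3, authorship .....
After op 2 (move_right): buffer="xesbt" (len 5), cursors c1@1 c2@1 c3@4, authorship .....
After op 3 (delete): buffer="est" (len 3), cursors c1@0 c2@0 c3@2, authorship ...
After op 4 (move_left): buffer="est" (len 3), cursors c1@0 c2@0 c3@1, authorship ...
After op 5 (insert('y')): buffer="yyeyst" (len 6), cursors c1@2 c2@2 c3@4, authorship 12.3..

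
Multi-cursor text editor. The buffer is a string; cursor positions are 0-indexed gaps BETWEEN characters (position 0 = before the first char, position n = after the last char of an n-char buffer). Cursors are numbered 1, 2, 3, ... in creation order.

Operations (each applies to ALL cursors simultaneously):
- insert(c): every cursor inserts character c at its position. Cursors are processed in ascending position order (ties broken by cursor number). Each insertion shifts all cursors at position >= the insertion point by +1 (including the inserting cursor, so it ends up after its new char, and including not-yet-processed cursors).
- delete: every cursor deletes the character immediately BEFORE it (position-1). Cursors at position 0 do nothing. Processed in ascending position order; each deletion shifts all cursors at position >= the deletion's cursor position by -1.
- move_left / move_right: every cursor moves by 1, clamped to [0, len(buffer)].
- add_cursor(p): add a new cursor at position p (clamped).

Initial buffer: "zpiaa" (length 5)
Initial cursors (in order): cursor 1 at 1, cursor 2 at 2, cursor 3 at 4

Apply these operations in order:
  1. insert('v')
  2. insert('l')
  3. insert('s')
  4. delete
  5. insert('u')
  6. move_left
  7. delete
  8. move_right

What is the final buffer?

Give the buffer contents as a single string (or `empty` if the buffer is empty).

After op 1 (insert('v')): buffer="zvpviava" (len 8), cursors c1@2 c2@4 c3@7, authorship .1.2..3.
After op 2 (insert('l')): buffer="zvlpvliavla" (len 11), cursors c1@3 c2@6 c3@10, authorship .11.22..33.
After op 3 (insert('s')): buffer="zvlspvlsiavlsa" (len 14), cursors c1@4 c2@8 c3@13, authorship .111.222..333.
After op 4 (delete): buffer="zvlpvliavla" (len 11), cursors c1@3 c2@6 c3@10, authorship .11.22..33.
After op 5 (insert('u')): buffer="zvlupvluiavlua" (len 14), cursors c1@4 c2@8 c3@13, authorship .111.222..333.
After op 6 (move_left): buffer="zvlupvluiavlua" (len 14), cursors c1@3 c2@7 c3@12, authorship .111.222..333.
After op 7 (delete): buffer="zvupvuiavua" (len 11), cursors c1@2 c2@5 c3@9, authorship .11.22..33.
After op 8 (move_right): buffer="zvupvuiavua" (len 11), cursors c1@3 c2@6 c3@10, authorship .11.22..33.

Answer: zvupvuiavua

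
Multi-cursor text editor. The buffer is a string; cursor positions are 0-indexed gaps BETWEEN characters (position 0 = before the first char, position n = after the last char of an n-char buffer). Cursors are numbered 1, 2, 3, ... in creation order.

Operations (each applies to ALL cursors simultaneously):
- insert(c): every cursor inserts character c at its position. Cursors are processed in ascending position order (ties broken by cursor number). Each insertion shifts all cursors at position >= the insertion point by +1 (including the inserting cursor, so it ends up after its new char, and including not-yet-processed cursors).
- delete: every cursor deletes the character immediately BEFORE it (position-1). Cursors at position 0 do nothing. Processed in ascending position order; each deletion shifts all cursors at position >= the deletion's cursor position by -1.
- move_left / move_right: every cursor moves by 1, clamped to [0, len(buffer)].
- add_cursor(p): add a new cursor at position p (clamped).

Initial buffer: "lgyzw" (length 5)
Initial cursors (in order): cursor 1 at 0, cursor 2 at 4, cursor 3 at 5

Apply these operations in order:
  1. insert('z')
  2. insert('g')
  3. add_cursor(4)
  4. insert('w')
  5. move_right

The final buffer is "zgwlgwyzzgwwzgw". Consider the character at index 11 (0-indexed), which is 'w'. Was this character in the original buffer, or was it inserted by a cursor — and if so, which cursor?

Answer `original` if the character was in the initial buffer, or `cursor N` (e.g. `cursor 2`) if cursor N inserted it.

Answer: original

Derivation:
After op 1 (insert('z')): buffer="zlgyzzwz" (len 8), cursors c1@1 c2@6 c3@8, authorship 1....2.3
After op 2 (insert('g')): buffer="zglgyzzgwzg" (len 11), cursors c1@2 c2@8 c3@11, authorship 11....22.33
After op 3 (add_cursor(4)): buffer="zglgyzzgwzg" (len 11), cursors c1@2 c4@4 c2@8 c3@11, authorship 11....22.33
After op 4 (insert('w')): buffer="zgwlgwyzzgwwzgw" (len 15), cursors c1@3 c4@6 c2@11 c3@15, authorship 111..4..222.333
After op 5 (move_right): buffer="zgwlgwyzzgwwzgw" (len 15), cursors c1@4 c4@7 c2@12 c3@15, authorship 111..4..222.333
Authorship (.=original, N=cursor N): 1 1 1 . . 4 . . 2 2 2 . 3 3 3
Index 11: author = original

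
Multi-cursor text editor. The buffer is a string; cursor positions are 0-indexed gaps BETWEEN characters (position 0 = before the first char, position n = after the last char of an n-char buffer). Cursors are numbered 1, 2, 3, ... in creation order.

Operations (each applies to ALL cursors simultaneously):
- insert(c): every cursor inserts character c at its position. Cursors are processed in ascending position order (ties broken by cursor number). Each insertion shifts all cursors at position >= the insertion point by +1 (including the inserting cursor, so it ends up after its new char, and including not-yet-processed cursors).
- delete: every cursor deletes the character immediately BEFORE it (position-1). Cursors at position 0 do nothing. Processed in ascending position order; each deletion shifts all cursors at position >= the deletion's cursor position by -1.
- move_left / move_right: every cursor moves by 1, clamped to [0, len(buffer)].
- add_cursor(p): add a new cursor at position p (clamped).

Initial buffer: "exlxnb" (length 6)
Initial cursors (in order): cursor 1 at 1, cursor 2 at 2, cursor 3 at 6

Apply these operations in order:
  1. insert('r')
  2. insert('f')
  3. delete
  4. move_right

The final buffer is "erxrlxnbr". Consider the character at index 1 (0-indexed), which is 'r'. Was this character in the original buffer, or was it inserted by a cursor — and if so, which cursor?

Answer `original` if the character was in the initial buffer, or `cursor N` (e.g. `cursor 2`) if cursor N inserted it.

After op 1 (insert('r')): buffer="erxrlxnbr" (len 9), cursors c1@2 c2@4 c3@9, authorship .1.2....3
After op 2 (insert('f')): buffer="erfxrflxnbrf" (len 12), cursors c1@3 c2@6 c3@12, authorship .11.22....33
After op 3 (delete): buffer="erxrlxnbr" (len 9), cursors c1@2 c2@4 c3@9, authorship .1.2....3
After op 4 (move_right): buffer="erxrlxnbr" (len 9), cursors c1@3 c2@5 c3@9, authorship .1.2....3
Authorship (.=original, N=cursor N): . 1 . 2 . . . . 3
Index 1: author = 1

Answer: cursor 1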